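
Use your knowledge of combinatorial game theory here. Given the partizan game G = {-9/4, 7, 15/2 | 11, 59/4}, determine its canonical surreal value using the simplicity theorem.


Left options: {-9/4, 7, 15/2}, max = 15/2
Right options: {11, 59/4}, min = 11
All options are numbers and max(Left) < min(Right), so by the simplicity theorem the value is the simplest (earliest-born) number strictly between 15/2 and 11.
Integers 8 through 10 all lie strictly between 15/2 and 11.
Among integers, the simplest (lowest birthday = smallest |n|; 0 is born on day 0, +-n on day n) is 8.
No non-integer in the interval can be simpler: if x is a non-integer in the interval, then floor(x) or ceil(x) also lies in the interval (the interval contains an integer), and both are proper prefixes of x's sign expansion, i.e. born earlier. So the game value is 8.
Game value = 8

8


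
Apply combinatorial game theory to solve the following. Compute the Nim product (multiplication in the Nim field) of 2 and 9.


Nim multiplication is bilinear over XOR: (u XOR v) * w = (u*w) XOR (v*w).
So we split each operand into its bit components and XOR the pairwise Nim products.
2 = 2 (as XOR of powers of 2).
9 = 1 + 8 (as XOR of powers of 2).
Using the standard Nim-product table on single bits:
  2*2 = 3,   2*4 = 8,   2*8 = 12,
  4*4 = 6,   4*8 = 11,  8*8 = 13,
and  1*x = x (identity), k*l = l*k (commutative).
Pairwise Nim products:
  2 * 1 = 2
  2 * 8 = 12
XOR them: 2 XOR 12 = 14.
Result: 2 * 9 = 14 (in Nim).

14


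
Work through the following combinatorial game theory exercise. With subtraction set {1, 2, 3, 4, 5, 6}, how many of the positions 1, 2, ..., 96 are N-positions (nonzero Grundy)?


Subtraction set S = {1, 2, 3, 4, 5, 6}, so G(n) = n mod 7.
G(n) = 0 when n is a multiple of 7.
Multiples of 7 in [1, 96]: 13
N-positions (nonzero Grundy) = 96 - 13 = 83

83


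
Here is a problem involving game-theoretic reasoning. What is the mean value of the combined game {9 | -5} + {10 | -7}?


G1 = {9 | -5}, G2 = {10 | -7}
Each is a switch {a | b} with numbers a > b; its mean value is (a + b)/2, and mean value is additive over game sums: m(G1 + G2) = m(G1) + m(G2).
Mean of G1 = (9 + (-5))/2 = 4/2 = 2
Mean of G2 = (10 + (-7))/2 = 3/2 = 3/2
Mean of G1 + G2 = 2 + 3/2 = 7/2

7/2


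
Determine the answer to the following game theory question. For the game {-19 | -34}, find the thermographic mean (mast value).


Game = {-19 | -34}, a switch {a | b} with numbers a > b.
Its thermograph has left wall a - t and right wall b + t, which meet at t = (a - b)/2, where both equal (a + b)/2. So the mast (mean value) is at (a + b)/2.
Mean = (-19 + (-34))/2 = -53/2 = -53/2

-53/2


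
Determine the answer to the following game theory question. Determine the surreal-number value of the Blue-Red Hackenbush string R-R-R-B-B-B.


Edges (from ground): R-R-R-B-B-B
By Berlekamp's sign-expansion rule, a Blue-Red Hackenbush stalk has the value of the surreal number whose sign sequence is the edge sequence with B -> + and R -> -.
Sign sequence: ---+++
Trace the sign expansion in the surreal number tree, starting from 0:
Edge 1: R (sign -) -> bounds (-inf, 0), value = -1
Edge 2: R (sign -) -> bounds (-inf, -1), value = -2
Edge 3: R (sign -) -> bounds (-inf, -2), value = -3
Edge 4: B (sign +) -> bounds (-3, -2), value = -5/2
Edge 5: B (sign +) -> bounds (-5/2, -2), value = -9/4
Edge 6: B (sign +) -> bounds (-9/4, -2), value = -17/8
Game value = -17/8

-17/8


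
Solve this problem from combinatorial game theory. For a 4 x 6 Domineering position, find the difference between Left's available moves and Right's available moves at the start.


Board is 4 x 6 (rows x cols).
Left (vertical) placements: (rows-1) * cols = 3 * 6 = 18
Right (horizontal) placements: rows * (cols-1) = 4 * 5 = 20
Advantage = Left - Right = 18 - 20 = -2

-2


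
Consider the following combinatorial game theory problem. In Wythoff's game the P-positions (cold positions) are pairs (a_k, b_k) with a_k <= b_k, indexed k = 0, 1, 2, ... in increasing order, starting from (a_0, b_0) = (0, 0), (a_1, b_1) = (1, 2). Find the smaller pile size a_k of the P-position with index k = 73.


By Wythoff's theorem, a_k = floor(k * phi) and b_k = floor(k * phi^2) = a_k + k, where phi = (1 + sqrt(5))/2 is the golden ratio.
phi = (1 + sqrt(5))/2 = 1.618034
k = 73
k * phi = 73 * 1.618034 = 118.116481
a_73 = floor(k * phi) = 118

118


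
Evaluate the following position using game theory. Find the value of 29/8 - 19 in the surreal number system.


x = 29/8, y = 19
Converting to common denominator: 8
x = 29/8, y = 152/8
x - y = 29/8 - 19 = -123/8

-123/8


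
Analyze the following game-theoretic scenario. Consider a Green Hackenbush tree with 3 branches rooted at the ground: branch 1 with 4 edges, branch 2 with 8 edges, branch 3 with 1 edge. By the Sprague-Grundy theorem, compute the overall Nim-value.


The tree has 3 branches from the ground vertex.
In Green Hackenbush, the Nim-value of a simple path of length k is k.
Branch 1: length 4, Nim-value = 4
Branch 2: length 8, Nim-value = 8
Branch 3: length 1, Nim-value = 1
Total Nim-value = XOR of all branch values:
0 XOR 4 = 4
4 XOR 8 = 12
12 XOR 1 = 13
Nim-value of the tree = 13

13


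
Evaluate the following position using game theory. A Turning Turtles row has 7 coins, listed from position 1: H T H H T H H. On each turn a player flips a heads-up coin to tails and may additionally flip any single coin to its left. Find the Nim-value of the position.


Coins: H T H H T H H
Key fact: a single head at position k behaves exactly like a Nim heap of size k (turning it to T and optionally flipping a coin at j < k corresponds to moving the heap from k to j, or to 0), and heads combine as a disjunctive sum (two heads at the same place would cancel, matching j XOR j = 0). So the Nim-value is the XOR of the 1-indexed positions of the heads.
Face-up positions (1-indexed): [1, 3, 4, 6, 7]
XOR 0 with 1: 0 XOR 1 = 1
XOR 1 with 3: 1 XOR 3 = 2
XOR 2 with 4: 2 XOR 4 = 6
XOR 6 with 6: 6 XOR 6 = 0
XOR 0 with 7: 0 XOR 7 = 7
Nim-value = 7

7


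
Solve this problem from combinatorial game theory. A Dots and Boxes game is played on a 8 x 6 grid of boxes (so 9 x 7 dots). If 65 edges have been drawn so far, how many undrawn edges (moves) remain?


Grid: 8 x 6 boxes, i.e. 9 rows and 7 columns of dots.
Horizontal edges: (rows + 1) * cols = 9 * 6 = 54
Vertical edges: rows * (cols + 1) = 8 * 7 = 56
Total edges: 54 + 56 = 110
Edges drawn: 65
Remaining: 110 - 65 = 45

45


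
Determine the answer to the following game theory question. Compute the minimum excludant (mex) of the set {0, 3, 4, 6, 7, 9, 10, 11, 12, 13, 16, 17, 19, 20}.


Set = {0, 3, 4, 6, 7, 9, 10, 11, 12, 13, 16, 17, 19, 20}
0 is in the set.
1 is NOT in the set. This is the mex.
mex = 1

1


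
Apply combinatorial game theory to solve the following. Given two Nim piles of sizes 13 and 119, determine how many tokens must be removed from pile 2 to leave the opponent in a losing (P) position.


Piles: 13 and 119
Current XOR: 13 XOR 119 = 122 (non-zero, so this is an N-position).
To make the XOR zero, we need to find a move that balances the piles.
For pile 2 (size 119): target = 119 XOR 122 = 13
We reduce pile 2 from 119 to 13.
Tokens removed: 119 - 13 = 106
Verification: 13 XOR 13 = 0

106


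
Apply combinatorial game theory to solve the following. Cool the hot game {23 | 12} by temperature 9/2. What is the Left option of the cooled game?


Original game: {23 | 12} (a switch {a | b} with a > b).
Cooling by t (for t below the temperature (a - b)/2 = 11/2) taxes each move by t: {a | b} cooled by t is {a - t | b + t}.
Cooling amount: t = 9/2
Cooled Left option: 23 - 9/2 = 37/2
Cooled Right option: 12 + 9/2 = 33/2
Cooled game: {37/2 | 33/2}
Left option = 37/2

37/2


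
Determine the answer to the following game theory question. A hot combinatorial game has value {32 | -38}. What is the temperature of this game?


The game is {32 | -38}, a switch {a | b} with numbers a > b.
Cooling {a | b} by t gives {a - t | b + t}, which stops being hot when a - t = b + t, i.e. at t = (a - b)/2. So the temperature of a switch is (a - b)/2.
Temperature = (Left option - Right option) / 2
= (32 - (-38)) / 2
= 70 / 2
= 35

35


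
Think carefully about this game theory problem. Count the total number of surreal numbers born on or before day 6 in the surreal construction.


Day 0: {|} = 0 is born. Count = 1.
Day n: the number of surreal numbers born by day n is 2^(n+1) - 1.
By day 0: 2^1 - 1 = 1
By day 1: 2^2 - 1 = 3
By day 2: 2^3 - 1 = 7
By day 3: 2^4 - 1 = 15
By day 4: 2^5 - 1 = 31
By day 5: 2^6 - 1 = 63
By day 6: 2^7 - 1 = 127
By day 6: 127 surreal numbers.

127


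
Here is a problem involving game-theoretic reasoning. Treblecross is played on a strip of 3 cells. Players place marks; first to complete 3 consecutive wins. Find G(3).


Treblecross: place X on empty cells; 3-in-a-row wins.
Playing within two cells of an existing X lets the opponent win at once, so sensible play treats the cells i-2..i+2 around each X as dead. The player left with no safe cell loses, so this is a normal-play take-away game on strips of safe cells.
Placing X at cell i (0-indexed) of a strip of k safe cells leaves independent strips of sizes max(0, i-2) and max(0, k-i-3). Hence G(k) = mex{ G(max(0,i-2)) XOR G(max(0,k-i-3)) : 0 <= i < k }, with G(0) = 0.
G(1): splits (0,0):0^0=0 -> mex({0}) = 1
G(2): splits (0,0):0^0=0 -> mex({0}) = 1
G(3): splits (0,0):0^0=0 -> mex({0}) = 1
Therefore G(3) = 1.

1


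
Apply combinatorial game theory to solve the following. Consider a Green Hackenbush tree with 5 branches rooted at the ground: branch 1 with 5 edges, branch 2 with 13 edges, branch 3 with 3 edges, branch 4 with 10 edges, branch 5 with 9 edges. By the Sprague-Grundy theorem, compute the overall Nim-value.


The tree has 5 branches from the ground vertex.
In Green Hackenbush, the Nim-value of a simple path of length k is k.
Branch 1: length 5, Nim-value = 5
Branch 2: length 13, Nim-value = 13
Branch 3: length 3, Nim-value = 3
Branch 4: length 10, Nim-value = 10
Branch 5: length 9, Nim-value = 9
Total Nim-value = XOR of all branch values:
0 XOR 5 = 5
5 XOR 13 = 8
8 XOR 3 = 11
11 XOR 10 = 1
1 XOR 9 = 8
Nim-value of the tree = 8

8


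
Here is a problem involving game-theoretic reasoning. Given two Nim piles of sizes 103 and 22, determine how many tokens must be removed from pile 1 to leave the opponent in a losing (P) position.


Piles: 103 and 22
Current XOR: 103 XOR 22 = 113 (non-zero, so this is an N-position).
To make the XOR zero, we need to find a move that balances the piles.
For pile 1 (size 103): target = 103 XOR 113 = 22
We reduce pile 1 from 103 to 22.
Tokens removed: 103 - 22 = 81
Verification: 22 XOR 22 = 0

81


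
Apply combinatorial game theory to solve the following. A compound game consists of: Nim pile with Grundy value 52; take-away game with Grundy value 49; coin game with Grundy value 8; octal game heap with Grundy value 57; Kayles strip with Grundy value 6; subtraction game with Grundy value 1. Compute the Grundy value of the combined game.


By the Sprague-Grundy theorem, the Grundy value of a sum of games is the XOR of individual Grundy values.
Nim pile: Grundy value = 52. Running XOR: 0 XOR 52 = 52
take-away game: Grundy value = 49. Running XOR: 52 XOR 49 = 5
coin game: Grundy value = 8. Running XOR: 5 XOR 8 = 13
octal game heap: Grundy value = 57. Running XOR: 13 XOR 57 = 52
Kayles strip: Grundy value = 6. Running XOR: 52 XOR 6 = 50
subtraction game: Grundy value = 1. Running XOR: 50 XOR 1 = 51
The combined Grundy value is 51.

51


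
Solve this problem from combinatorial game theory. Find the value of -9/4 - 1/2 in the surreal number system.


x = -9/4, y = 1/2
Converting to common denominator: 4
x = -9/4, y = 2/4
x - y = -9/4 - 1/2 = -11/4

-11/4


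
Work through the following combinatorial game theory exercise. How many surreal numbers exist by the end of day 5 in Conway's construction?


Day 0: {|} = 0 is born. Count = 1.
Day n: the number of surreal numbers born by day n is 2^(n+1) - 1.
By day 0: 2^1 - 1 = 1
By day 1: 2^2 - 1 = 3
By day 2: 2^3 - 1 = 7
By day 3: 2^4 - 1 = 15
By day 4: 2^5 - 1 = 31
By day 5: 2^6 - 1 = 63
By day 5: 63 surreal numbers.

63


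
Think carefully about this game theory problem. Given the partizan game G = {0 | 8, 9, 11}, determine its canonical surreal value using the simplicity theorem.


Left options: {0}, max = 0
Right options: {8, 9, 11}, min = 8
All options are numbers and max(Left) < min(Right), so by the simplicity theorem the value is the simplest (earliest-born) number strictly between 0 and 8.
Integers 1 through 7 all lie strictly between 0 and 8.
Among integers, the simplest (lowest birthday = smallest |n|; 0 is born on day 0, +-n on day n) is 1.
No non-integer in the interval can be simpler: if x is a non-integer in the interval, then floor(x) or ceil(x) also lies in the interval (the interval contains an integer), and both are proper prefixes of x's sign expansion, i.e. born earlier. So the game value is 1.
Game value = 1

1


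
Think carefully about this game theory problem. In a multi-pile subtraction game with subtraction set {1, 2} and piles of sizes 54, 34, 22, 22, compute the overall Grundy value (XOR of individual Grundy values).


Subtraction set: {1, 2}
For this subtraction set, G(n) = n mod 3 (period = max + 1 = 3).
Pile 1 (size 54): G(54) = 54 mod 3 = 0
Pile 2 (size 34): G(34) = 34 mod 3 = 1
Pile 3 (size 22): G(22) = 22 mod 3 = 1
Pile 4 (size 22): G(22) = 22 mod 3 = 1
Total Grundy value = XOR of all: 0 XOR 1 XOR 1 XOR 1 = 1

1


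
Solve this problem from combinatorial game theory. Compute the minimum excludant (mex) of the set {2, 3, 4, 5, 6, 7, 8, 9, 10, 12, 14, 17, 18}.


Set = {2, 3, 4, 5, 6, 7, 8, 9, 10, 12, 14, 17, 18}
0 is NOT in the set. This is the mex.
mex = 0

0


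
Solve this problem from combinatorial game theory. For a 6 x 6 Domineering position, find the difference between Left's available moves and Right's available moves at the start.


Board is 6 x 6 (rows x cols).
Left (vertical) placements: (rows-1) * cols = 5 * 6 = 30
Right (horizontal) placements: rows * (cols-1) = 6 * 5 = 30
Advantage = Left - Right = 30 - 30 = 0

0


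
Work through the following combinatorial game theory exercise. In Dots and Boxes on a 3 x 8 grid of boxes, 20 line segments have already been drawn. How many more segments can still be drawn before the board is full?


Grid: 3 x 8 boxes, i.e. 4 rows and 9 columns of dots.
Horizontal edges: (rows + 1) * cols = 4 * 8 = 32
Vertical edges: rows * (cols + 1) = 3 * 9 = 27
Total edges: 32 + 27 = 59
Edges drawn: 20
Remaining: 59 - 20 = 39

39


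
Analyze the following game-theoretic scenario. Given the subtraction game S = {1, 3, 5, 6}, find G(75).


The subtraction set is S = {1, 3, 5, 6}.
G(k) = mex{ G(k - s) : s in S, s <= k }. We compute iteratively: G(0) = 0.
G(1) = mex({0}) = 1
G(2) = mex({1}) = 0
G(3) = mex({0}) = 1
G(4) = mex({1}) = 0
G(5) = mex({0}) = 1
G(6) = mex({0, 1}) = 2
G(7) = mex({0, 1, 2}) = 3
G(8) = mex({0, 1, 3}) = 2
G(9) = mex({0, 1, 2}) = 3
G(10) = mex({0, 1, 3}) = 2
G(11) = mex({1, 2}) = 0
G(12) = mex({0, 2, 3}) = 1
G(13) = mex({1, 2, 3}) = 0
G(14) = mex({0, 2, 3}) = 1
G(15) = mex({1, 2, 3}) = 0
G(16) = mex({0, 2}) = 1
Observe that G(11)..G(16) = 0, 1, 0, 1, 0, 1 repeats G(0)..G(5) = 0, 1, 0, 1, 0, 1.
For k >= max(S) = 6, G(k) is determined by the previous 6 values G(k-6)..G(k-1); a window of 6 consecutive values has recurred shifted by 11, so by induction G(k + 11) = G(k) for all k >= 0: the sequence is periodic from the start with period 11.
One period: G(0..10) = 0, 1, 0, 1, 0, 1, 2, 3, 2, 3, 2.
75 mod 11 = 9, so G(75) = G(9) = 3.

3


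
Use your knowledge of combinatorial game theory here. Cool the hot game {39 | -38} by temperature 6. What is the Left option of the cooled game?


Original game: {39 | -38} (a switch {a | b} with a > b).
Cooling by t (for t below the temperature (a - b)/2 = 77/2) taxes each move by t: {a | b} cooled by t is {a - t | b + t}.
Cooling amount: t = 6
Cooled Left option: 39 - 6 = 33
Cooled Right option: -38 + 6 = -32
Cooled game: {33 | -32}
Left option = 33

33


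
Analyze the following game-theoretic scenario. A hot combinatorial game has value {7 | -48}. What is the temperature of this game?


The game is {7 | -48}, a switch {a | b} with numbers a > b.
Cooling {a | b} by t gives {a - t | b + t}, which stops being hot when a - t = b + t, i.e. at t = (a - b)/2. So the temperature of a switch is (a - b)/2.
Temperature = (Left option - Right option) / 2
= (7 - (-48)) / 2
= 55 / 2
= 55/2

55/2


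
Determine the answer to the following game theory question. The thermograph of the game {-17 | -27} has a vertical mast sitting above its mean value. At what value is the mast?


Game = {-17 | -27}, a switch {a | b} with numbers a > b.
Its thermograph has left wall a - t and right wall b + t, which meet at t = (a - b)/2, where both equal (a + b)/2. So the mast (mean value) is at (a + b)/2.
Mean = (-17 + (-27))/2 = -44/2 = -22

-22


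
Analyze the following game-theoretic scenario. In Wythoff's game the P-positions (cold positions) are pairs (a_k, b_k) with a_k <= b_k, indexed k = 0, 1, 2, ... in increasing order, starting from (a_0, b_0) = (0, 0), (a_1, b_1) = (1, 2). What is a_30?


By Wythoff's theorem, a_k = floor(k * phi) and b_k = floor(k * phi^2) = a_k + k, where phi = (1 + sqrt(5))/2 is the golden ratio.
phi = (1 + sqrt(5))/2 = 1.618034
k = 30
k * phi = 30 * 1.618034 = 48.541020
a_30 = floor(k * phi) = 48

48


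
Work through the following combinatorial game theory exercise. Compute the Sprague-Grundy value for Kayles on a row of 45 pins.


Kayles: a move removes 1 or 2 adjacent pins from a contiguous row.
Removing pins from a row of k leaves two independent rows (a, b) with a + b = k - 1 (one pin) or a + b = k - 2 (two pins); an end removal gives a = 0.
By Sprague-Grundy, G(k) = mex{ G(a) XOR G(b) } over all these splits. G(0) = 0.
G(1): splits (0,0):0^0=0 -> mex({0}) = 1
G(2): splits (0,1):0^1=1 (0,0):0^0=0 -> mex({0, 1}) = 2
G(3): splits (0,2):0^2=2 (1,1):1^1=0 (0,1):0^1=1 -> mex({0, 1, 2}) = 3
G(4): splits (0,3):0^3=3 (1,2):1^2=3 (0,2):0^2=2 (1,1):1^1=0 -> mex({0, 2, 3}) = 1
G(5): splits (0,4):0^1=1 (1,3):1^3=2 (2,2):2^2=0 (0,3):0^3=3 (1,2):1^2=3 -> mex({0, 1, 2, 3}) = 4
G(6) = mex({0, 1, 2, 4}) = 3
G(7) = mex({0, 1, 3, 4, 5}) = 2
G(8) = mex({0, 2, 3, 5, 6}) = 1
G(9) = mex({0, 1, 2, 3, 6, 7}) = 4
G(10) = mex({0, 1, 3, 4, 5, 7}) = 2
G(11) = mex({0, 1, 2, 3, 4, 5}) = 6
G(12) = mex({0, 1, 2, 3, 5, 6, 7}) = 4
G(13) = mex({0, 2, 3, 4, 6, 7}) = 1
G(14) = mex({0, 1, 4, 5, 6, 7}) = 2
G(15) = mex({0, 1, 2, 3, 4, 5, 6}) = 7
G(16) = mex({0, 2, 3, 5, 6, 7}) = 1
G(17) = mex({0, 1, 2, 3, 5, 6, 7}) = 4
G(18) = mex({0, 1, 2, 4, 5, 6}) = 3
G(19) = mex({0, 1, 3, 4, 5, 7}) = 2
G(20) = mex({0, 2, 3, 4, 5, 6, 7}) = 1
G(21) = mex({0, 1, 2, 3, 5, 6, 7}) = 4
G(22) = mex({0, 1, 2, 3, 4, 5, 7}) = 6
G(23) = mex({0, 1, 2, 3, 4, 5, 6}) = 7
G(24) = mex({0, 1, 2, 3, 5, 6, 7}) = 4
G(25) = mex({0, 2, 3, 4, 6, 7}) = 1
G(26) = mex({0, 1, 3, 4, 5, 6, 7}) = 2
G(27) = mex({0, 1, 2, 3, 4, 5, 6, 7}) = 8
G(28) = mex({0, 1, 2, 3, 4, 6, 7, 8}) = 5
G(29) = mex({0, 1, 2, 3, 5, 6, 7, 8, 9}) = 4
G(30) = mex({0, 1, 2, 3, 4, 5, 6, 9, 10}) = 7
G(31) = mex({0, 1, 3, 4, 5, 7, 10, 11}) = 2
G(32) = mex({0, 2, 3, 4, 5, 6, 7, 9, 11}) = 1
G(33) = mex({0, 1, 2, 3, 4, 5, 6, 7, 9, 12}) = 8
G(34) = mex({0, 1, 2, 3, 4, 5, 7, 8, 11, 12}) = 6
G(35) = mex({0, 1, 2, 3, 4, 5, 6, 8, 9, 10, 11}) = 7
G(36) = mex({0, 1, 2, 3, 5, 6, 7, 9, 10}) = 4
G(37) = mex({0, 2, 3, 4, 6, 7, 9, 10, 11, 12}) = 1
G(38) = mex({0, 1, 3, 4, 5, 6, 7, 9, 10, 11, 12}) = 2
G(39) = mex({0, 1, 2, 4, 5, 6, 7, 9, 10, 12, 14}) = 3
G(40) = mex({0, 2, 3, 4, 6, 7, 11, 12, 14}) = 1
G(41) = mex({0, 1, 2, 3, 5, 6, 7, 9, 10, 11, 12}) = 4
G(42) = mex({0, 1, 2, 3, 4, 5, 6, 9, 10}) = 7
G(43) = mex({0, 1, 3, 4, 5, 7, 9, 10, 12, 15}) = 2
G(44) = mex({0, 2, 3, 4, 5, 6, 7, 9, 10, 12, 15}) = 1
G(45) = mex({0, 1, 2, 3, 4, 5, 6, 7, 9, 10, 12, 14}) = 8
Therefore G(45) = 8.

8


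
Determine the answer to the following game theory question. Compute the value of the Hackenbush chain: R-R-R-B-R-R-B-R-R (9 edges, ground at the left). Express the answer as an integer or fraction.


Edges (from ground): R-R-R-B-R-R-B-R-R
By Berlekamp's sign-expansion rule, a Blue-Red Hackenbush stalk has the value of the surreal number whose sign sequence is the edge sequence with B -> + and R -> -.
Sign sequence: ---+--+--
Trace the sign expansion in the surreal number tree, starting from 0:
Edge 1: R (sign -) -> bounds (-inf, 0), value = -1
Edge 2: R (sign -) -> bounds (-inf, -1), value = -2
Edge 3: R (sign -) -> bounds (-inf, -2), value = -3
Edge 4: B (sign +) -> bounds (-3, -2), value = -5/2
Edge 5: R (sign -) -> bounds (-3, -5/2), value = -11/4
Edge 6: R (sign -) -> bounds (-3, -11/4), value = -23/8
Edge 7: B (sign +) -> bounds (-23/8, -11/4), value = -45/16
Edge 8: R (sign -) -> bounds (-23/8, -45/16), value = -91/32
Edge 9: R (sign -) -> bounds (-23/8, -91/32), value = -183/64
Game value = -183/64

-183/64


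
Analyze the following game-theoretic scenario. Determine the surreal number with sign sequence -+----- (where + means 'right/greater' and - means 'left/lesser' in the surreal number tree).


Sign expansion: -+-----
Rule: track bounds (lo, hi), initially (-inf, +inf). On '+', the current value becomes lo and we move to the simplest number in (value, hi): value + 1 if hi = +inf, otherwise the midpoint (value + hi)/2. On '-', the current value becomes hi and we move to value - 1 if lo = -inf, otherwise the midpoint (lo + value)/2.
Start at 0.
Step 1: sign = -, move left. Bounds: (-inf, 0). Value = -1
Step 2: sign = +, move right. Bounds: (-1, 0). Value = -1/2
Step 3: sign = -, move left. Bounds: (-1, -1/2). Value = -3/4
Step 4: sign = -, move left. Bounds: (-1, -3/4). Value = -7/8
Step 5: sign = -, move left. Bounds: (-1, -7/8). Value = -15/16
Step 6: sign = -, move left. Bounds: (-1, -15/16). Value = -31/32
Step 7: sign = -, move left. Bounds: (-1, -31/32). Value = -63/64
The surreal number with sign expansion -+----- is -63/64.

-63/64


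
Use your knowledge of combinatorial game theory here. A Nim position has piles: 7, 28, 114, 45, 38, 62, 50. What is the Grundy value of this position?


We need the XOR (exclusive or) of all pile sizes.
After XOR-ing pile 1 (size 7): 0 XOR 7 = 7
After XOR-ing pile 2 (size 28): 7 XOR 28 = 27
After XOR-ing pile 3 (size 114): 27 XOR 114 = 105
After XOR-ing pile 4 (size 45): 105 XOR 45 = 68
After XOR-ing pile 5 (size 38): 68 XOR 38 = 98
After XOR-ing pile 6 (size 62): 98 XOR 62 = 92
After XOR-ing pile 7 (size 50): 92 XOR 50 = 110
The Nim-value of this position is 110.

110


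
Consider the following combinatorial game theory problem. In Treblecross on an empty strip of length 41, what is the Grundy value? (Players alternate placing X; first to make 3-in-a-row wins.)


Treblecross: place X on empty cells; 3-in-a-row wins.
Playing within two cells of an existing X lets the opponent win at once, so sensible play treats the cells i-2..i+2 around each X as dead. The player left with no safe cell loses, so this is a normal-play take-away game on strips of safe cells.
Placing X at cell i (0-indexed) of a strip of k safe cells leaves independent strips of sizes max(0, i-2) and max(0, k-i-3). Hence G(k) = mex{ G(max(0,i-2)) XOR G(max(0,k-i-3)) : 0 <= i < k }, with G(0) = 0.
G(1): splits (0,0):0^0=0 -> mex({0}) = 1
G(2): splits (0,0):0^0=0 -> mex({0}) = 1
G(3): splits (0,0):0^0=0 -> mex({0}) = 1
G(4): splits (0,1):0^1=1 (0,0):0^0=0 -> mex({0, 1}) = 2
G(5): splits (0,2):0^1=1 (0,1):0^1=1 (0,0):0^0=0 -> mex({0, 1}) = 2
G(6) = mex({1}) = 0
G(7) = mex({0, 1, 2}) = 3
G(8) = mex({0, 1, 2}) = 3
G(9) = mex({0, 2}) = 1
G(10) = mex({0, 2, 3}) = 1
G(11) = mex({0, 3}) = 1
G(12) = mex({1, 3}) = 0
G(13) = mex({0, 1, 2, 3}) = 4
G(14) = mex({0, 1, 2}) = 3
G(15) = mex({0, 1, 2}) = 3
G(16) = mex({0, 1, 2, 4}) = 3
G(17) = mex({0, 1, 3, 4}) = 2
G(18) = mex({0, 1, 3, 4}) = 2
G(19) = mex({0, 1, 3, 5}) = 2
G(20) = mex({0, 1, 2, 3, 5}) = 4
G(21) = mex({0, 1, 2, 3, 5}) = 4
G(22) = mex({1, 2, 6}) = 0
G(23) = mex({0, 1, 2, 3, 4, 6}) = 5
G(24) = mex({0, 1, 2, 3, 4}) = 5
G(25) = mex({0, 1, 3, 4, 7}) = 2
G(26) = mex({0, 1, 3, 4, 5, 7}) = 2
G(27) = mex({0, 1, 3, 5}) = 2
G(28) = mex({0, 1, 2, 5}) = 3
G(29) = mex({0, 1, 2, 4, 5, 6}) = 3
G(30) = mex({1, 2, 4, 6}) = 0
G(31) = mex({0, 1, 2, 3, 4, 6}) = 5
G(32) = mex({1, 2, 3, 4, 7}) = 0
G(33) = mex({0, 3, 7}) = 1
G(34) = mex({0, 2, 3, 5, 7}) = 1
G(35) = mex({0, 2, 3, 5, 6}) = 1
G(36) = mex({0, 1, 2, 5, 6}) = 3
G(37) = mex({0, 1, 2, 4, 5, 6}) = 3
G(38) = mex({0, 1, 2, 4}) = 3
G(39) = mex({0, 1, 2, 3, 4, 7}) = 5
G(40) = mex({0, 1, 2, 3, 4, 5, 7}) = 6
G(41) = mex({0, 1, 2, 3, 5, 7}) = 4
Therefore G(41) = 4.

4


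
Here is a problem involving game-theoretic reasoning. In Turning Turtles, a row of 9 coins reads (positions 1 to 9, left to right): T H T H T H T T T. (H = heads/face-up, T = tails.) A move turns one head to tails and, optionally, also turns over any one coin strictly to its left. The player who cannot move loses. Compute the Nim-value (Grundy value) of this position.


Coins: T H T H T H T T T
Key fact: a single head at position k behaves exactly like a Nim heap of size k (turning it to T and optionally flipping a coin at j < k corresponds to moving the heap from k to j, or to 0), and heads combine as a disjunctive sum (two heads at the same place would cancel, matching j XOR j = 0). So the Nim-value is the XOR of the 1-indexed positions of the heads.
Face-up positions (1-indexed): [2, 4, 6]
XOR 0 with 2: 0 XOR 2 = 2
XOR 2 with 4: 2 XOR 4 = 6
XOR 6 with 6: 6 XOR 6 = 0
Nim-value = 0

0


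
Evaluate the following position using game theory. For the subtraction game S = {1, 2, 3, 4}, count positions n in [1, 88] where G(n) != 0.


Subtraction set S = {1, 2, 3, 4}, so G(n) = n mod 5.
G(n) = 0 when n is a multiple of 5.
Multiples of 5 in [1, 88]: 17
N-positions (nonzero Grundy) = 88 - 17 = 71

71


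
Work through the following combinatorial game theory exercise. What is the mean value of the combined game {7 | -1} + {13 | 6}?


G1 = {7 | -1}, G2 = {13 | 6}
Each is a switch {a | b} with numbers a > b; its mean value is (a + b)/2, and mean value is additive over game sums: m(G1 + G2) = m(G1) + m(G2).
Mean of G1 = (7 + (-1))/2 = 6/2 = 3
Mean of G2 = (13 + (6))/2 = 19/2 = 19/2
Mean of G1 + G2 = 3 + 19/2 = 25/2

25/2


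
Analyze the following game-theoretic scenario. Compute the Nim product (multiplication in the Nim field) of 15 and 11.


Nim multiplication is bilinear over XOR: (u XOR v) * w = (u*w) XOR (v*w).
So we split each operand into its bit components and XOR the pairwise Nim products.
15 = 1 + 2 + 4 + 8 (as XOR of powers of 2).
11 = 1 + 2 + 8 (as XOR of powers of 2).
Using the standard Nim-product table on single bits:
  2*2 = 3,   2*4 = 8,   2*8 = 12,
  4*4 = 6,   4*8 = 11,  8*8 = 13,
and  1*x = x (identity), k*l = l*k (commutative).
Pairwise Nim products:
  1 * 1 = 1
  1 * 2 = 2
  1 * 8 = 8
  2 * 1 = 2
  2 * 2 = 3
  2 * 8 = 12
  4 * 1 = 4
  4 * 2 = 8
  4 * 8 = 11
  8 * 1 = 8
  8 * 2 = 12
  8 * 8 = 13
XOR them: 1 XOR 2 XOR 8 XOR 2 XOR 3 XOR 12 XOR 4 XOR 8 XOR 11 XOR 8 XOR 12 XOR 13 = 8.
Result: 15 * 11 = 8 (in Nim).

8


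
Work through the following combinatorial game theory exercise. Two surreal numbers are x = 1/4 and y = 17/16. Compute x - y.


x = 1/4, y = 17/16
Converting to common denominator: 16
x = 4/16, y = 17/16
x - y = 1/4 - 17/16 = -13/16

-13/16


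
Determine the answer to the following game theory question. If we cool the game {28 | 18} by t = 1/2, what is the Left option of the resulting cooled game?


Original game: {28 | 18} (a switch {a | b} with a > b).
Cooling by t (for t below the temperature (a - b)/2 = 5) taxes each move by t: {a | b} cooled by t is {a - t | b + t}.
Cooling amount: t = 1/2
Cooled Left option: 28 - 1/2 = 55/2
Cooled Right option: 18 + 1/2 = 37/2
Cooled game: {55/2 | 37/2}
Left option = 55/2

55/2


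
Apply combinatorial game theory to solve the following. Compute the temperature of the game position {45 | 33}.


The game is {45 | 33}, a switch {a | b} with numbers a > b.
Cooling {a | b} by t gives {a - t | b + t}, which stops being hot when a - t = b + t, i.e. at t = (a - b)/2. So the temperature of a switch is (a - b)/2.
Temperature = (Left option - Right option) / 2
= (45 - (33)) / 2
= 12 / 2
= 6

6


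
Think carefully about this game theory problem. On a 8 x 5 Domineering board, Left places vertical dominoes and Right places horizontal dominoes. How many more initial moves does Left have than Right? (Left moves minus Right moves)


Board is 8 x 5 (rows x cols).
Left (vertical) placements: (rows-1) * cols = 7 * 5 = 35
Right (horizontal) placements: rows * (cols-1) = 8 * 4 = 32
Advantage = Left - Right = 35 - 32 = 3

3


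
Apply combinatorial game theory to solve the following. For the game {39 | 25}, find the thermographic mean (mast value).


Game = {39 | 25}, a switch {a | b} with numbers a > b.
Its thermograph has left wall a - t and right wall b + t, which meet at t = (a - b)/2, where both equal (a + b)/2. So the mast (mean value) is at (a + b)/2.
Mean = (39 + (25))/2 = 64/2 = 32

32


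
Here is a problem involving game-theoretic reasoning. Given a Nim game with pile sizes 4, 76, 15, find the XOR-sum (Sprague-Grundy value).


We need the XOR (exclusive or) of all pile sizes.
After XOR-ing pile 1 (size 4): 0 XOR 4 = 4
After XOR-ing pile 2 (size 76): 4 XOR 76 = 72
After XOR-ing pile 3 (size 15): 72 XOR 15 = 71
The Nim-value of this position is 71.

71


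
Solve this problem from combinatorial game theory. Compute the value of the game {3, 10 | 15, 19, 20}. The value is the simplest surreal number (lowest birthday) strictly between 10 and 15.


Left options: {3, 10}, max = 10
Right options: {15, 19, 20}, min = 15
All options are numbers and max(Left) < min(Right), so by the simplicity theorem the value is the simplest (earliest-born) number strictly between 10 and 15.
Integers 11 through 14 all lie strictly between 10 and 15.
Among integers, the simplest (lowest birthday = smallest |n|; 0 is born on day 0, +-n on day n) is 11.
No non-integer in the interval can be simpler: if x is a non-integer in the interval, then floor(x) or ceil(x) also lies in the interval (the interval contains an integer), and both are proper prefixes of x's sign expansion, i.e. born earlier. So the game value is 11.
Game value = 11

11


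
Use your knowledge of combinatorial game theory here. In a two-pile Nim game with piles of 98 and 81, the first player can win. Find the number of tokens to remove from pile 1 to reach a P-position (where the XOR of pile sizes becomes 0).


Piles: 98 and 81
Current XOR: 98 XOR 81 = 51 (non-zero, so this is an N-position).
To make the XOR zero, we need to find a move that balances the piles.
For pile 1 (size 98): target = 98 XOR 51 = 81
We reduce pile 1 from 98 to 81.
Tokens removed: 98 - 81 = 17
Verification: 81 XOR 81 = 0

17


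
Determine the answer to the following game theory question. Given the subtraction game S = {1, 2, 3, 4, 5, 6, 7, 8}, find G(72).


The subtraction set is S = {1, 2, 3, 4, 5, 6, 7, 8}.
G(k) = mex{ G(k - s) : s in S, s <= k }. We compute iteratively: G(0) = 0.
G(1) = mex({0}) = 1
G(2) = mex({0, 1}) = 2
G(3) = mex({0, 1, 2}) = 3
G(4) = mex({0, 1, 2, 3}) = 4
G(5) = mex({0, 1, 2, 3, 4}) = 5
G(6) = mex({0, 1, 2, 3, 4, 5}) = 6
G(7) = mex({0, 1, 2, 3, 4, 5, 6}) = 7
G(8) = mex({0, 1, 2, 3, 4, 5, 6, 7}) = 8
G(9) = mex({1, 2, 3, 4, 5, 6, 7, 8}) = 0
G(10) = mex({0, 2, 3, 4, 5, 6, 7, 8}) = 1
G(11) = mex({0, 1, 3, 4, 5, 6, 7, 8}) = 2
G(12) = mex({0, 1, 2, 4, 5, 6, 7, 8}) = 3
G(13) = mex({0, 1, 2, 3, 5, 6, 7, 8}) = 4
G(14) = mex({0, 1, 2, 3, 4, 6, 7, 8}) = 5
G(15) = mex({0, 1, 2, 3, 4, 5, 7, 8}) = 6
G(16) = mex({0, 1, 2, 3, 4, 5, 6, 8}) = 7
Observe that G(9)..G(16) = 0, 1, 2, 3, 4, 5, 6, 7 repeats G(0)..G(7) = 0, 1, 2, 3, 4, 5, 6, 7.
For k >= max(S) = 8, G(k) is determined by the previous 8 values G(k-8)..G(k-1); a window of 8 consecutive values has recurred shifted by 9, so by induction G(k + 9) = G(k) for all k >= 0: the sequence is periodic from the start with period 9.
One period: G(0..8) = 0, 1, 2, 3, 4, 5, 6, 7, 8.
72 mod 9 = 0, so G(72) = G(0) = 0.

0


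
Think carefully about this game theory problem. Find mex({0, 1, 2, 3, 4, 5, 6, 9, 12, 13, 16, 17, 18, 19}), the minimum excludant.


Set = {0, 1, 2, 3, 4, 5, 6, 9, 12, 13, 16, 17, 18, 19}
0 is in the set.
1 is in the set.
2 is in the set.
3 is in the set.
4 is in the set.
5 is in the set.
6 is in the set.
7 is NOT in the set. This is the mex.
mex = 7

7


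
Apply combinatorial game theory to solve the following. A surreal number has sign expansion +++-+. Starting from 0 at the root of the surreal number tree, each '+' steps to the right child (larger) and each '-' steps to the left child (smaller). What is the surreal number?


Sign expansion: +++-+
Rule: track bounds (lo, hi), initially (-inf, +inf). On '+', the current value becomes lo and we move to the simplest number in (value, hi): value + 1 if hi = +inf, otherwise the midpoint (value + hi)/2. On '-', the current value becomes hi and we move to value - 1 if lo = -inf, otherwise the midpoint (lo + value)/2.
Start at 0.
Step 1: sign = +, move right. Bounds: (0, +inf). Value = 1
Step 2: sign = +, move right. Bounds: (1, +inf). Value = 2
Step 3: sign = +, move right. Bounds: (2, +inf). Value = 3
Step 4: sign = -, move left. Bounds: (2, 3). Value = 5/2
Step 5: sign = +, move right. Bounds: (5/2, 3). Value = 11/4
The surreal number with sign expansion +++-+ is 11/4.

11/4


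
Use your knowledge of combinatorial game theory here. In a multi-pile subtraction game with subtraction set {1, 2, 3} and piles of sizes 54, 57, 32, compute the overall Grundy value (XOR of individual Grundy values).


Subtraction set: {1, 2, 3}
For this subtraction set, G(n) = n mod 4 (period = max + 1 = 4).
Pile 1 (size 54): G(54) = 54 mod 4 = 2
Pile 2 (size 57): G(57) = 57 mod 4 = 1
Pile 3 (size 32): G(32) = 32 mod 4 = 0
Total Grundy value = XOR of all: 2 XOR 1 XOR 0 = 3

3


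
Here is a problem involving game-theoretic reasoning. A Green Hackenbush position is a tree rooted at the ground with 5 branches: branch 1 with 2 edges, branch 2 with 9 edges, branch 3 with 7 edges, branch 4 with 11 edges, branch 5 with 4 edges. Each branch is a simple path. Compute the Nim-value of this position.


The tree has 5 branches from the ground vertex.
In Green Hackenbush, the Nim-value of a simple path of length k is k.
Branch 1: length 2, Nim-value = 2
Branch 2: length 9, Nim-value = 9
Branch 3: length 7, Nim-value = 7
Branch 4: length 11, Nim-value = 11
Branch 5: length 4, Nim-value = 4
Total Nim-value = XOR of all branch values:
0 XOR 2 = 2
2 XOR 9 = 11
11 XOR 7 = 12
12 XOR 11 = 7
7 XOR 4 = 3
Nim-value of the tree = 3

3


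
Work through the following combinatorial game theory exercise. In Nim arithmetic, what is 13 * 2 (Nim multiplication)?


Nim multiplication is bilinear over XOR: (u XOR v) * w = (u*w) XOR (v*w).
So we split each operand into its bit components and XOR the pairwise Nim products.
13 = 1 + 4 + 8 (as XOR of powers of 2).
2 = 2 (as XOR of powers of 2).
Using the standard Nim-product table on single bits:
  2*2 = 3,   2*4 = 8,   2*8 = 12,
  4*4 = 6,   4*8 = 11,  8*8 = 13,
and  1*x = x (identity), k*l = l*k (commutative).
Pairwise Nim products:
  1 * 2 = 2
  4 * 2 = 8
  8 * 2 = 12
XOR them: 2 XOR 8 XOR 12 = 6.
Result: 13 * 2 = 6 (in Nim).

6


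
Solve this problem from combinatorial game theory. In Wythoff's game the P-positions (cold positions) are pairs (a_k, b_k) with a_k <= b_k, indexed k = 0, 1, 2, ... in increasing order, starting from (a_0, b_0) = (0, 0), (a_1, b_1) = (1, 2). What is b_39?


By Wythoff's theorem, a_k = floor(k * phi) and b_k = floor(k * phi^2) = a_k + k, where phi = (1 + sqrt(5))/2 is the golden ratio.
phi = (1 + sqrt(5))/2 = 1.618034
phi^2 = phi + 1 = 2.618034
k = 39
k * phi^2 = 39 * 2.618034 = 102.103326
b_39 = floor(k * phi^2) = 102 (check: a_39 + k = 63 + 39 = 102)

102


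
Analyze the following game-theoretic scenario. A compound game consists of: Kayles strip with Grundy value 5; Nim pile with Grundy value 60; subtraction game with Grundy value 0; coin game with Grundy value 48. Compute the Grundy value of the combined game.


By the Sprague-Grundy theorem, the Grundy value of a sum of games is the XOR of individual Grundy values.
Kayles strip: Grundy value = 5. Running XOR: 0 XOR 5 = 5
Nim pile: Grundy value = 60. Running XOR: 5 XOR 60 = 57
subtraction game: Grundy value = 0. Running XOR: 57 XOR 0 = 57
coin game: Grundy value = 48. Running XOR: 57 XOR 48 = 9
The combined Grundy value is 9.

9


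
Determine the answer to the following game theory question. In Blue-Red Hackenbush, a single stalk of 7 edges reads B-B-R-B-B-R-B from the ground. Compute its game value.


Edges (from ground): B-B-R-B-B-R-B
By Berlekamp's sign-expansion rule, a Blue-Red Hackenbush stalk has the value of the surreal number whose sign sequence is the edge sequence with B -> + and R -> -.
Sign sequence: ++-++-+
Trace the sign expansion in the surreal number tree, starting from 0:
Edge 1: B (sign +) -> bounds (0, +inf), value = 1
Edge 2: B (sign +) -> bounds (1, +inf), value = 2
Edge 3: R (sign -) -> bounds (1, 2), value = 3/2
Edge 4: B (sign +) -> bounds (3/2, 2), value = 7/4
Edge 5: B (sign +) -> bounds (7/4, 2), value = 15/8
Edge 6: R (sign -) -> bounds (7/4, 15/8), value = 29/16
Edge 7: B (sign +) -> bounds (29/16, 15/8), value = 59/32
Game value = 59/32

59/32


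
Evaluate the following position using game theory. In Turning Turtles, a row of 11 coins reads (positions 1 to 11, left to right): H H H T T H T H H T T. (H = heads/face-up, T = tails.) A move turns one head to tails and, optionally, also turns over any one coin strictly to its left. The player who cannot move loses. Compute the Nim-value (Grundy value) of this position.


Coins: H H H T T H T H H T T
Key fact: a single head at position k behaves exactly like a Nim heap of size k (turning it to T and optionally flipping a coin at j < k corresponds to moving the heap from k to j, or to 0), and heads combine as a disjunctive sum (two heads at the same place would cancel, matching j XOR j = 0). So the Nim-value is the XOR of the 1-indexed positions of the heads.
Face-up positions (1-indexed): [1, 2, 3, 6, 8, 9]
XOR 0 with 1: 0 XOR 1 = 1
XOR 1 with 2: 1 XOR 2 = 3
XOR 3 with 3: 3 XOR 3 = 0
XOR 0 with 6: 0 XOR 6 = 6
XOR 6 with 8: 6 XOR 8 = 14
XOR 14 with 9: 14 XOR 9 = 7
Nim-value = 7

7


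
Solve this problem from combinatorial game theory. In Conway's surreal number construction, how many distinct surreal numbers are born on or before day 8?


Day 0: {|} = 0 is born. Count = 1.
Day n: the number of surreal numbers born by day n is 2^(n+1) - 1.
By day 0: 2^1 - 1 = 1
By day 1: 2^2 - 1 = 3
By day 2: 2^3 - 1 = 7
By day 3: 2^4 - 1 = 15
By day 4: 2^5 - 1 = 31
By day 5: 2^6 - 1 = 63
By day 6: 2^7 - 1 = 127
By day 7: 2^8 - 1 = 255
By day 8: 2^9 - 1 = 511
By day 8: 511 surreal numbers.

511


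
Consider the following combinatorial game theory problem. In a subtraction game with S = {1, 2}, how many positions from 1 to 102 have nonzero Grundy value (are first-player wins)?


Subtraction set S = {1, 2}, so G(n) = n mod 3.
G(n) = 0 when n is a multiple of 3.
Multiples of 3 in [1, 102]: 34
N-positions (nonzero Grundy) = 102 - 34 = 68

68


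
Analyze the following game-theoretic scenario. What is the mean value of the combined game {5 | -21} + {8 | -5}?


G1 = {5 | -21}, G2 = {8 | -5}
Each is a switch {a | b} with numbers a > b; its mean value is (a + b)/2, and mean value is additive over game sums: m(G1 + G2) = m(G1) + m(G2).
Mean of G1 = (5 + (-21))/2 = -16/2 = -8
Mean of G2 = (8 + (-5))/2 = 3/2 = 3/2
Mean of G1 + G2 = -8 + 3/2 = -13/2

-13/2


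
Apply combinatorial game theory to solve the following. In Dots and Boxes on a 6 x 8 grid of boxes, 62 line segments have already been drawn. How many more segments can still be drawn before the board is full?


Grid: 6 x 8 boxes, i.e. 7 rows and 9 columns of dots.
Horizontal edges: (rows + 1) * cols = 7 * 8 = 56
Vertical edges: rows * (cols + 1) = 6 * 9 = 54
Total edges: 56 + 54 = 110
Edges drawn: 62
Remaining: 110 - 62 = 48

48
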